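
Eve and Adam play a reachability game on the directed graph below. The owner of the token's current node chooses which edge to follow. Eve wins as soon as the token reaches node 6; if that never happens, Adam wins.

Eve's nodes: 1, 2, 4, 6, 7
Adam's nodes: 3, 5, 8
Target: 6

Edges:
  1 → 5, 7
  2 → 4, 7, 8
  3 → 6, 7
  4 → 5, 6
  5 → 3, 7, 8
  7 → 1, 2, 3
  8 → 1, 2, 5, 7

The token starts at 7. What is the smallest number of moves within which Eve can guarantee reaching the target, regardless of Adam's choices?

A0 = {6}
A1: add {4} — 4 (Eve) has 4→6.
A2: add {2} — 2 (Eve) has 2→4.
A3: add {7} — 7 (Eve) has 7→2.
7 enters the attractor at level 3, so Eve can force the target in 3 moves from there.

3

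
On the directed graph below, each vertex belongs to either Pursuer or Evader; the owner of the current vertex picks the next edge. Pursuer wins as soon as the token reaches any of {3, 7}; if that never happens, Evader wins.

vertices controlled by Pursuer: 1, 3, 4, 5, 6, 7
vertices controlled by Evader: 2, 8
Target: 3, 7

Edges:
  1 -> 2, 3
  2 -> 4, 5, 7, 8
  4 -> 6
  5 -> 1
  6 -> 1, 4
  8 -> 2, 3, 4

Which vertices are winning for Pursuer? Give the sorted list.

A0 = {3, 7}
A1: add {1} — 1 (Pursuer) has 1→3.
A2: add {5, 6} — 5 (Pursuer) has 5→1; 6 (Pursuer) has 6→1.
A3: add {4} — 4 (Pursuer) has 4→6.
A4 = A3; e.g. 2 (Evader) can still go to 8. Fixed point.
Pursuer's winning region = {1, 3, 4, 5, 6, 7}.

1, 3, 4, 5, 6, 7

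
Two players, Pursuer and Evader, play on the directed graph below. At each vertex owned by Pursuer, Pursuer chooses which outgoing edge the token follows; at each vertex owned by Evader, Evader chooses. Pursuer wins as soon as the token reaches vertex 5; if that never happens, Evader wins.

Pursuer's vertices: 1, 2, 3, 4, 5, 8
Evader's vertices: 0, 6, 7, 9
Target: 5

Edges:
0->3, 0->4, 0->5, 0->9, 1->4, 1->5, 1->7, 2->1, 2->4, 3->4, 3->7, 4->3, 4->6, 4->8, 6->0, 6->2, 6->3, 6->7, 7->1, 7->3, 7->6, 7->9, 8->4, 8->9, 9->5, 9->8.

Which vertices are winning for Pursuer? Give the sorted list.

A0 = {5}
A1: add {1} — 1 (Pursuer) has 1→5.
A2: add {2} — 2 (Pursuer) has 2→1.
A3 = A2; e.g. 0 (Evader) can still go to 3. Fixed point.
Pursuer's winning region = {1, 2, 5}.

1, 2, 5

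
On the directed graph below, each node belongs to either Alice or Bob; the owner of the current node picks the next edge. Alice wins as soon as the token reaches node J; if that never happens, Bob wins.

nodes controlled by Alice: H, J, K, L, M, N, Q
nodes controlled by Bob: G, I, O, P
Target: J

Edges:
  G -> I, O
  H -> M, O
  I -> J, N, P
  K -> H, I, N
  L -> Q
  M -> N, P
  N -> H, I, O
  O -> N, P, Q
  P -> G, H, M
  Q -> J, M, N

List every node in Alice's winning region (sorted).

A0 = {J}
A1: add {Q} — Q (Alice) has Q→J.
A2: add {L} — L (Alice) has L→Q.
A3 = A2; e.g. G (Bob) can still go to I. Fixed point.
Alice's winning region = {J, L, Q}.

J, L, Q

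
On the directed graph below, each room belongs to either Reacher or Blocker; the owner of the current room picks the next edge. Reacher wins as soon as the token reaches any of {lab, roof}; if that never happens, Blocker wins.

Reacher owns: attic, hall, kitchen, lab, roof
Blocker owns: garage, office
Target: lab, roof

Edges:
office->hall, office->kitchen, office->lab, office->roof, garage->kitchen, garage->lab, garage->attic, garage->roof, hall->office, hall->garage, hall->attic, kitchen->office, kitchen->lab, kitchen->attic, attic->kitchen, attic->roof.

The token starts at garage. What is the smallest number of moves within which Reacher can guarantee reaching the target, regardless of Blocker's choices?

2

A0 = {lab, roof}
A1: add {attic, kitchen} — kitchen (Reacher) has kitchen→lab; attic (Reacher) has attic→roof.
A2: add {garage, hall} — garage (Blocker): all of {kitchen, lab, attic, roof} already in; hall (Reacher) has hall→attic.
garage enters the attractor at level 2, so Reacher can force the target in 2 moves from there.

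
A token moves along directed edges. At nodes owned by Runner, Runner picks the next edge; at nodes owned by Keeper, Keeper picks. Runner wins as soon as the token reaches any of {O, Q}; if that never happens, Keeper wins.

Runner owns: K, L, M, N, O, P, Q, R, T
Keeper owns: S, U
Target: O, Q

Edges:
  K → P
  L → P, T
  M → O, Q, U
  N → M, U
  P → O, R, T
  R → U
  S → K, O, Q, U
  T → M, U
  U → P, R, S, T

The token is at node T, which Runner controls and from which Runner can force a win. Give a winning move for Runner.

M

A0 = {O, Q}
A1: add {M, P} — M (Runner) has M→O; P (Runner) has P→O.
A2: add {K, L, N, T} — K (Runner) has K→P; L (Runner) has L→P; N (Runner) has N→M; T (Runner) has T→M.
A3 = A2; e.g. R (Runner) has no edge into A2. Fixed point.
From T, successor M is in the attractor (rank 1); the other successor U is not.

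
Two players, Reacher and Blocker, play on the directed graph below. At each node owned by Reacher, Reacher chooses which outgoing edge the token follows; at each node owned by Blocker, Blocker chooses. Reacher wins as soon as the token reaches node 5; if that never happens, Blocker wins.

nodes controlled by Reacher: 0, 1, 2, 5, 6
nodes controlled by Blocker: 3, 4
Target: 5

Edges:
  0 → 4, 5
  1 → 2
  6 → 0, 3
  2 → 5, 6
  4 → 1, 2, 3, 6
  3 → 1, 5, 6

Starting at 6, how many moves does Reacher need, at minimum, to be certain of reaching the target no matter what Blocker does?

2

A0 = {5}
A1: add {0, 2} — 0 (Reacher) has 0→5; 2 (Reacher) has 2→5.
A2: add {1, 6} — 1 (Reacher) has 1→2; 6 (Reacher) has 6→0.
6 enters the attractor at level 2, so Reacher can force the target in 2 moves from there.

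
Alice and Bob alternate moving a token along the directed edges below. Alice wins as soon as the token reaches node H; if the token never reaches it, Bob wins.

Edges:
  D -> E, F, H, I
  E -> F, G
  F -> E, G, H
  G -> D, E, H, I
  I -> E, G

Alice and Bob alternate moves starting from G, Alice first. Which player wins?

Track states (vertex, player-to-move).
A0 = {(H,Alice), (H,Bob)}
A1: add {(D,Alice), (F,Alice), (G,Alice)}.
(G,Alice) ∈ A1 ⇒ Alice forces the target.

Alice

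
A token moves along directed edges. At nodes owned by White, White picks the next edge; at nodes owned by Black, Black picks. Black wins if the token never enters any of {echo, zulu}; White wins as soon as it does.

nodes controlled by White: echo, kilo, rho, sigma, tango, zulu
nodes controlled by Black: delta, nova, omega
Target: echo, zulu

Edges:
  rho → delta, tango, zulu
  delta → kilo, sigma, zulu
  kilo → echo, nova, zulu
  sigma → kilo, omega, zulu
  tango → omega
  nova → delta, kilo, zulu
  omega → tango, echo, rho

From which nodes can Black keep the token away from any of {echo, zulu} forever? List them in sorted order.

A0 = {echo, zulu}
A1: add {kilo, rho, sigma} — kilo (White) has kilo→echo; rho (White) has rho→zulu; sigma (White) has sigma→zulu.
A2: add {delta} — delta (Black): all of {kilo, sigma, zulu} already in.
A3: add {nova} — nova (Black): all of {delta, kilo, zulu} already in.
A4 = A3; e.g. tango (White) has no edge into A3. Fixed point.
White's attractor = {delta, echo, kilo, nova, rho, sigma, zulu}; Black avoids the target exactly from the complement.

omega, tango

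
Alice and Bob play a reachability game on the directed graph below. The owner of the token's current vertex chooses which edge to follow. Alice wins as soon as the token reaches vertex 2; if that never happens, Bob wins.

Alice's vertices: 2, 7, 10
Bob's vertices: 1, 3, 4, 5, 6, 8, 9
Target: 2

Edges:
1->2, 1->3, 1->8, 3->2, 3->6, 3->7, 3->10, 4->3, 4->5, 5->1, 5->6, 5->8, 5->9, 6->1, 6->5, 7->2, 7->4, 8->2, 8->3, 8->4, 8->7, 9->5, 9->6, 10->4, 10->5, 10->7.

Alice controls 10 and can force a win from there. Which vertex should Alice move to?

7

A0 = {2}
A1: add {7} — 7 (Alice) has 7→2.
A2: add {10} — 10 (Alice) has 10→7.
A3 = A2; e.g. 1 (Bob) can still go to 3. Fixed point.
From 10, successor 7 is in the attractor (rank 1); the other successors 4, 5 are not.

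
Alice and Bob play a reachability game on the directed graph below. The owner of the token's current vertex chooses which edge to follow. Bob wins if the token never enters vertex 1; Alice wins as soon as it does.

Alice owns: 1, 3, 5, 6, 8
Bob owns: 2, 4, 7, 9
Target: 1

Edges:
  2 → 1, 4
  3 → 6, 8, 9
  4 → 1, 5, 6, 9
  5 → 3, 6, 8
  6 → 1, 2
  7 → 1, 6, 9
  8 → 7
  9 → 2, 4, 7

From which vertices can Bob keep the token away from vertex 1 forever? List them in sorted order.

A0 = {1}
A1: add {6} — 6 (Alice) has 6→1.
A2: add {3, 5} — 3 (Alice) has 3→6; 5 (Alice) has 5→6.
A3 = A2; e.g. 2 (Bob) can still go to 4. Fixed point.
Alice's attractor = {1, 3, 5, 6}; Bob avoids the target exactly from the complement.

2, 4, 7, 8, 9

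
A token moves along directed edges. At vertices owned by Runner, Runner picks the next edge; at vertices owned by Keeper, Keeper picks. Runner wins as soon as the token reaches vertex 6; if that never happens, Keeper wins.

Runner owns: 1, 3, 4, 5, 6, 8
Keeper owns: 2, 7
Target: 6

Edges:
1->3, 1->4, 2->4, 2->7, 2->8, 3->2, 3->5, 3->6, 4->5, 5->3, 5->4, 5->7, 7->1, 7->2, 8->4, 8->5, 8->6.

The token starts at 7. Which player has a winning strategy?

Keeper

A0 = {6}
A1: add {3, 8} — 3 (Runner) has 3→6; 8 (Runner) has 8→6.
A2: add {1, 5} — 1 (Runner) has 1→3; 5 (Runner) has 5→3.
A3: add {4} — 4 (Runner) has 4→5.
A4 = A3; e.g. 2 (Keeper) can still go to 7. Fixed point.
7 never enters the attractor, so Keeper can avoid the target forever.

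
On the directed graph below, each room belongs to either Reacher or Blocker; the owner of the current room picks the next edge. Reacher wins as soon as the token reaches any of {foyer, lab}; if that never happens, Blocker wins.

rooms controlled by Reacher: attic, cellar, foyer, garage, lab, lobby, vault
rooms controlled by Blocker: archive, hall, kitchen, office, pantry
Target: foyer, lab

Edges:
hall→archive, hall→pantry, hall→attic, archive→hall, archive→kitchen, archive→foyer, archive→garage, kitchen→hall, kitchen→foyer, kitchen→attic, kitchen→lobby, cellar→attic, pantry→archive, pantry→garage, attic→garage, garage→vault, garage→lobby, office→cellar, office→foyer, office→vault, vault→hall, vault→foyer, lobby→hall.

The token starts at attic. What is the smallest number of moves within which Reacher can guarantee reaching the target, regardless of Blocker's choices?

A0 = {foyer, lab}
A1: add {vault} — vault (Reacher) has vault→foyer.
A2: add {garage} — garage (Reacher) has garage→vault.
A3: add {attic} — attic (Reacher) has attic→garage.
attic enters the attractor at level 3, so Reacher can force the target in 3 moves from there.

3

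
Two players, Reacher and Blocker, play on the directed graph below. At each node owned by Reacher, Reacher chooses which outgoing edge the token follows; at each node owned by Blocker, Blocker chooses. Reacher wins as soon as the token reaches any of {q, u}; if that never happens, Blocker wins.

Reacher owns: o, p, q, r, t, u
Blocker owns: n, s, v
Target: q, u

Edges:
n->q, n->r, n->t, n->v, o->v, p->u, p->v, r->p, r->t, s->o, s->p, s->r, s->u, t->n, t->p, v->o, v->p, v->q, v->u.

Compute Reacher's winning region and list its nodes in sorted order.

A0 = {q, u}
A1: add {p} — p (Reacher) has p→u.
A2: add {r, t} — r (Reacher) has r→p; t (Reacher) has t→p.
A3 = A2; e.g. n (Blocker) can still go to v. Fixed point.
Reacher's winning region = {p, q, r, t, u}.

p, q, r, t, u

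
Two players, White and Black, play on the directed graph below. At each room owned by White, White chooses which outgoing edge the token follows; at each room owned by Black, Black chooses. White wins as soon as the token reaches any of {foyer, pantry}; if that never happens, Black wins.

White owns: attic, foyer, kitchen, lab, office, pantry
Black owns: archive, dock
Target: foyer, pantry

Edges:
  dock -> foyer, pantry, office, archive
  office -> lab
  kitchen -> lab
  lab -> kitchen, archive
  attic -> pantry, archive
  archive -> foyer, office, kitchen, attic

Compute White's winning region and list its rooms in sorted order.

attic, foyer, pantry

A0 = {foyer, pantry}
A1: add {attic} — attic (White) has attic→pantry.
A2 = A1; e.g. lab (White) has no edge into A1. Fixed point.
White's winning region = {attic, foyer, pantry}.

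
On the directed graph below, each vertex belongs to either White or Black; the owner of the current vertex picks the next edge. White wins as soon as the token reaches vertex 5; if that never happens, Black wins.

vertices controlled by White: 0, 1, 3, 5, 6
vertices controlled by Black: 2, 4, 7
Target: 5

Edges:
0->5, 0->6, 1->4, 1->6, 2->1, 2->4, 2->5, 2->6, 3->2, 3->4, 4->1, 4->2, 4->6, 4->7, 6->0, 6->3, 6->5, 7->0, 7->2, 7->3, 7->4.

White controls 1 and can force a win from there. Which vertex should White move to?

6

A0 = {5}
A1: add {0, 6} — 0 (White) has 0→5; 6 (White) has 6→5.
A2: add {1} — 1 (White) has 1→6.
A3 = A2; e.g. 2 (Black) can still go to 4. Fixed point.
From 1, successor 6 is in the attractor (rank 1); the other successor 4 is not.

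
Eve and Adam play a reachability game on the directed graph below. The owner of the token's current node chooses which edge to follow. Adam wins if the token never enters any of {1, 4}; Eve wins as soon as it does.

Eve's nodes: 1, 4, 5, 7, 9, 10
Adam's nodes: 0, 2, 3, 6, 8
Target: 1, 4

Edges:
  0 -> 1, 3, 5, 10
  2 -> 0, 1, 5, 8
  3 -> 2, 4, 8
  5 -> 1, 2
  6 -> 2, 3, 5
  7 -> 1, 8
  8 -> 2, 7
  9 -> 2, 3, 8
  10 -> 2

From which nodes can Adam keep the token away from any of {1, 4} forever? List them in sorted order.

0, 2, 3, 6, 8, 9, 10

A0 = {1, 4}
A1: add {5, 7} — 5 (Eve) has 5→1; 7 (Eve) has 7→1.
A2 = A1; e.g. 0 (Adam) can still go to 3. Fixed point.
Eve's attractor = {1, 4, 5, 7}; Adam avoids the target exactly from the complement.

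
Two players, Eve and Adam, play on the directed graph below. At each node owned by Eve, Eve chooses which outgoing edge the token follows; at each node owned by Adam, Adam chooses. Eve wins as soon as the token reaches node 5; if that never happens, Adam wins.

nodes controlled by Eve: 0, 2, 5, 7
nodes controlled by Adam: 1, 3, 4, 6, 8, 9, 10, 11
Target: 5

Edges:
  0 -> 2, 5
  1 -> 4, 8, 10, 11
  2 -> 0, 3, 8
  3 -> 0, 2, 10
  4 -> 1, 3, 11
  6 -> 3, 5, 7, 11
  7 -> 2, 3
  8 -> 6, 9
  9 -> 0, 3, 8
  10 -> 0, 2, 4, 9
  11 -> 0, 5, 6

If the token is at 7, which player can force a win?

Eve

A0 = {5}
A1: add {0} — 0 (Eve) has 0→5.
A2: add {2} — 2 (Eve) has 2→0.
A3: add {7} — 7 (Eve) has 7→2.
A4 = A3; e.g. 1 (Adam) can still go to 4. Fixed point.
7 ∈ A3, so Eve can force the target.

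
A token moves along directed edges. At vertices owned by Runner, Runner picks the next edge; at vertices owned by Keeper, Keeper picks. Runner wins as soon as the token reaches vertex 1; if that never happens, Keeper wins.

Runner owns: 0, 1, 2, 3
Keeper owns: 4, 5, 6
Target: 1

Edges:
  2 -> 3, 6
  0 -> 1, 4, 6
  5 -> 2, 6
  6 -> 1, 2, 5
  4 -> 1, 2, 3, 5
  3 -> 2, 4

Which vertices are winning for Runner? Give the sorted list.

A0 = {1}
A1: add {0} — 0 (Runner) has 0→1.
A2 = A1; e.g. 2 (Runner) has no edge into A1. Fixed point.
Runner's winning region = {0, 1}.

0, 1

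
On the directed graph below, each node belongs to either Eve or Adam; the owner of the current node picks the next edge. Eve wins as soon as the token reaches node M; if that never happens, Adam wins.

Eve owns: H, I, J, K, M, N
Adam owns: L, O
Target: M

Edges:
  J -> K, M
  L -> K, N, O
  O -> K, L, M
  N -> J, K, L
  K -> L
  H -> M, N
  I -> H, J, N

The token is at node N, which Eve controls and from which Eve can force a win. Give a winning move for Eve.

A0 = {M}
A1: add {H, J} — H (Eve) has H→M; J (Eve) has J→M.
A2: add {I, N} — I (Eve) has I→H; N (Eve) has N→J.
A3 = A2; e.g. K (Eve) has no edge into A2. Fixed point.
From N, successor J is in the attractor (rank 1); the other successors K, L are not.

J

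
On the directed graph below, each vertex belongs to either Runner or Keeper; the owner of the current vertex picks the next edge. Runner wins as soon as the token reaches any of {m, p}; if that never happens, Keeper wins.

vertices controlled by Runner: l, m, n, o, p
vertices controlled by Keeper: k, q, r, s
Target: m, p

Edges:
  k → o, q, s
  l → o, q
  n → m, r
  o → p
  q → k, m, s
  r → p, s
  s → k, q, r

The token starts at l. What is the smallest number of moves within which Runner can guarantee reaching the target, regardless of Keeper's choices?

A0 = {m, p}
A1: add {n, o} — n (Runner) has n→m; o (Runner) has o→p.
A2: add {l} — l (Runner) has l→o.
A3 = A2; e.g. k (Keeper) can still go to q. Fixed point.
l enters the attractor at level 2, so Runner can force the target in 2 moves from there.

2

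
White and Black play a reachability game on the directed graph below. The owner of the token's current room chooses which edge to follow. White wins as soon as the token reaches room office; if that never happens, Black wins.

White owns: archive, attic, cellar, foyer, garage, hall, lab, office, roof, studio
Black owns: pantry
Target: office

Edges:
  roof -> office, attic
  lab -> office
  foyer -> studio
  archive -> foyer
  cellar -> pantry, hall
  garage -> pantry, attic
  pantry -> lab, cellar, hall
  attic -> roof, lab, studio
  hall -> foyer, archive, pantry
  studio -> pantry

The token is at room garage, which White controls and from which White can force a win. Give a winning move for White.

A0 = {office}
A1: add {lab, roof} — roof (White) has roof→office; lab (White) has lab→office.
A2: add {attic} — attic (White) has attic→roof.
A3: add {garage} — garage (White) has garage→attic.
A4 = A3; e.g. foyer (White) has no edge into A3. Fixed point.
From garage, successor attic is in the attractor (rank 2); the other successor pantry is not.

attic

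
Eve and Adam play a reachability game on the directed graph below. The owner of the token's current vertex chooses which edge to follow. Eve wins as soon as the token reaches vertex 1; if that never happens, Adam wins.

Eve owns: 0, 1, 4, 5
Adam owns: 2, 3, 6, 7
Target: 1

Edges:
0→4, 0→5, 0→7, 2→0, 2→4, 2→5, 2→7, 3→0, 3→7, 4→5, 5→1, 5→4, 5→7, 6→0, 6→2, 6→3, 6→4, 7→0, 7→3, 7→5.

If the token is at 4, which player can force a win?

Eve

A0 = {1}
A1: add {5} — 5 (Eve) has 5→1.
A2: add {0, 4} — 0 (Eve) has 0→5; 4 (Eve) has 4→5.
A3 = A2; e.g. 2 (Adam) can still go to 7. Fixed point.
4 ∈ A2, so Eve can force the target.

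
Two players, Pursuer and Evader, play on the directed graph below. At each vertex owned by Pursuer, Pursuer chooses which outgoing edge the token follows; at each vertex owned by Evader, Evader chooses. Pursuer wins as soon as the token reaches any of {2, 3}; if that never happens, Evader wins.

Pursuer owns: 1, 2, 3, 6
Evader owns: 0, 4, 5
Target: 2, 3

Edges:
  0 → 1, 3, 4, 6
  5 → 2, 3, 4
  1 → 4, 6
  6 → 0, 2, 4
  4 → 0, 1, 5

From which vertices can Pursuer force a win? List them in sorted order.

1, 2, 3, 6

A0 = {2, 3}
A1: add {6} — 6 (Pursuer) has 6→2.
A2: add {1} — 1 (Pursuer) has 1→6.
A3 = A2; e.g. 0 (Evader) can still go to 4. Fixed point.
Pursuer's winning region = {1, 2, 3, 6}.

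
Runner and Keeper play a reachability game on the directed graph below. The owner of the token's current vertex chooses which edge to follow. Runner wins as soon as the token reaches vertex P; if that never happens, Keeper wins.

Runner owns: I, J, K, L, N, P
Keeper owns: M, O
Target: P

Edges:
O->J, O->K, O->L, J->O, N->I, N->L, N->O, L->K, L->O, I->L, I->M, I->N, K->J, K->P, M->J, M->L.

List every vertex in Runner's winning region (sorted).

A0 = {P}
A1: add {K} — K (Runner) has K→P.
A2: add {L} — L (Runner) has L→K.
A3: add {I, N} — I (Runner) has I→L; N (Runner) has N→L.
A4 = A3; e.g. J (Runner) has no edge into A3. Fixed point.
Runner's winning region = {I, K, L, N, P}.

I, K, L, N, P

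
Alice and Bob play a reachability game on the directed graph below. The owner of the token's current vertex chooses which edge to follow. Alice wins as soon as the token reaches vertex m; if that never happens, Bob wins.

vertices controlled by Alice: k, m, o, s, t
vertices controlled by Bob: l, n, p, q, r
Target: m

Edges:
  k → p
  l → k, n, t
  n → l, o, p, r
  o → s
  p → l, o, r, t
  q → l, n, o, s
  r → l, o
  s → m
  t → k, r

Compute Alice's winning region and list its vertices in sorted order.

m, o, s

A0 = {m}
A1: add {s} — s (Alice) has s→m.
A2: add {o} — o (Alice) has o→s.
A3 = A2; e.g. k (Alice) has no edge into A2. Fixed point.
Alice's winning region = {m, o, s}.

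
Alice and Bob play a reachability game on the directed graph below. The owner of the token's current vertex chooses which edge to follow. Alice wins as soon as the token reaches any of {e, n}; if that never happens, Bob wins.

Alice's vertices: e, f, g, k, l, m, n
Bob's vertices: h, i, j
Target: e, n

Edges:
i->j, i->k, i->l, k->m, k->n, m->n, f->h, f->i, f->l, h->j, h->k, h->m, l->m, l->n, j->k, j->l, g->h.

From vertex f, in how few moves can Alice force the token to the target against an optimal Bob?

A0 = {e, n}
A1: add {k, l, m} — k (Alice) has k→n; l (Alice) has l→n; m (Alice) has m→n.
A2: add {f, j} — f (Alice) has f→l; j (Bob): all of {k, l} already in.
f enters the attractor at level 2, so Alice can force the target in 2 moves from there.

2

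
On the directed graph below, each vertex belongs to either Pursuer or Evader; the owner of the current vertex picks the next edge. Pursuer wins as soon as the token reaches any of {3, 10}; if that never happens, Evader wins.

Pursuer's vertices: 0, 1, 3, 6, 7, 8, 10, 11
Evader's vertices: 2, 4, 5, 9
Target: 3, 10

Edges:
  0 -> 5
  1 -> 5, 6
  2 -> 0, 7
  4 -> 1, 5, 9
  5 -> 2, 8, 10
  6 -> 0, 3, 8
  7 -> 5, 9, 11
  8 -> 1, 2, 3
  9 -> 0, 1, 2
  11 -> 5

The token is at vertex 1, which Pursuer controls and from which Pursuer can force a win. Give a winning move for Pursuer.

6

A0 = {3, 10}
A1: add {6, 8} — 6 (Pursuer) has 6→3; 8 (Pursuer) has 8→3.
A2: add {1} — 1 (Pursuer) has 1→6.
A3 = A2; e.g. 0 (Pursuer) has no edge into A2. Fixed point.
From 1, successor 6 is in the attractor (rank 1); the other successor 5 is not.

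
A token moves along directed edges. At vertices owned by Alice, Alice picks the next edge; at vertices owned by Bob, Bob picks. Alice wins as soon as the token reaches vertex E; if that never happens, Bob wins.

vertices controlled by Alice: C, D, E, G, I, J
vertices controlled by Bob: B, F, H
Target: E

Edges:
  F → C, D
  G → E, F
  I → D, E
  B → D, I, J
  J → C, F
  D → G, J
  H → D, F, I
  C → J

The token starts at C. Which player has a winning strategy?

A0 = {E}
A1: add {G, I} — G (Alice) has G→E; I (Alice) has I→E.
A2: add {D} — D (Alice) has D→G.
A3 = A2; e.g. B (Bob) can still go to J. Fixed point.
C never enters the attractor, so Bob can avoid the target forever.

Bob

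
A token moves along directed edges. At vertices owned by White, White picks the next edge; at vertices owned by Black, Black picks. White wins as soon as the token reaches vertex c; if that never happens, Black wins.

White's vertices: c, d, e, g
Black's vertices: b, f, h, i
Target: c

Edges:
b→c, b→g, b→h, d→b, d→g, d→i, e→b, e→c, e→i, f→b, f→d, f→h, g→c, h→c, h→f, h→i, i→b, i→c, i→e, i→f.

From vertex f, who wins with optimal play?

A0 = {c}
A1: add {e, g} — e (White) has e→c; g (White) has g→c.
A2: add {d} — d (White) has d→g.
A3 = A2; e.g. b (Black) can still go to h. Fixed point.
f never enters the attractor, so Black can avoid the target forever.

Black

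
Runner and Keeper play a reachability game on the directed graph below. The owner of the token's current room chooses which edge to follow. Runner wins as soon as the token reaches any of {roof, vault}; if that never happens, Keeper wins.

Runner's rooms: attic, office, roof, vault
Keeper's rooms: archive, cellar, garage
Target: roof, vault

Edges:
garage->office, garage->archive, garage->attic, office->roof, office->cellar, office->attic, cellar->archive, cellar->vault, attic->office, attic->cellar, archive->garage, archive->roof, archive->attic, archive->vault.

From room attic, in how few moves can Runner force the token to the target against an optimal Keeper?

2

A0 = {roof, vault}
A1: add {office} — office (Runner) has office→roof.
A2: add {attic} — attic (Runner) has attic→office.
A3 = A2; e.g. garage (Keeper) can still go to archive. Fixed point.
attic enters the attractor at level 2, so Runner can force the target in 2 moves from there.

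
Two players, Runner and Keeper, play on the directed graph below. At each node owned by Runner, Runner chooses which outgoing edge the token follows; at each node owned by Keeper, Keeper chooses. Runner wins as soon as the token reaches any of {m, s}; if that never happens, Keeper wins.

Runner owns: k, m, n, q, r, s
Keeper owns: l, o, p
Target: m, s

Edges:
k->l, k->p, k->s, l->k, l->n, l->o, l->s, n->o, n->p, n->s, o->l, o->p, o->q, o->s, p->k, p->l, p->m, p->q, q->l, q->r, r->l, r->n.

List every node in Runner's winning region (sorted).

k, m, n, q, r, s

A0 = {m, s}
A1: add {k, n} — k (Runner) has k→s; n (Runner) has n→s.
A2: add {r} — r (Runner) has r→n.
A3: add {q} — q (Runner) has q→r.
A4 = A3; e.g. l (Keeper) can still go to o. Fixed point.
Runner's winning region = {k, m, n, q, r, s}.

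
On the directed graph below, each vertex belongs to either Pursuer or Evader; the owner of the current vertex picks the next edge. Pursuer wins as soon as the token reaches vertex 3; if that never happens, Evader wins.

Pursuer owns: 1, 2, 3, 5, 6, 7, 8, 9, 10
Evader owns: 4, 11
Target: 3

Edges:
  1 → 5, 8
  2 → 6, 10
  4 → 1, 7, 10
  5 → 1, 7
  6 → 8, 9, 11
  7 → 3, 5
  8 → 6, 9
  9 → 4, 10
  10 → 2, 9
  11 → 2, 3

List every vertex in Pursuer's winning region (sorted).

1, 3, 5, 7

A0 = {3}
A1: add {7} — 7 (Pursuer) has 7→3.
A2: add {5} — 5 (Pursuer) has 5→7.
A3: add {1} — 1 (Pursuer) has 1→5.
A4 = A3; e.g. 2 (Pursuer) has no edge into A3. Fixed point.
Pursuer's winning region = {1, 3, 5, 7}.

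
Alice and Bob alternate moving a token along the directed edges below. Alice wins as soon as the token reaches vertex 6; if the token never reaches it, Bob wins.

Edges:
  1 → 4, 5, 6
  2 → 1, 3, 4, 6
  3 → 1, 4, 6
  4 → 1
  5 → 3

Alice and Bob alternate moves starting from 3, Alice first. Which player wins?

Alice

Track states (vertex, player-to-move).
A0 = {(6,Alice), (6,Bob)}
A1: add {(1,Alice), (2,Alice), (3,Alice)}.
(3,Alice) ∈ A1 ⇒ Alice forces the target.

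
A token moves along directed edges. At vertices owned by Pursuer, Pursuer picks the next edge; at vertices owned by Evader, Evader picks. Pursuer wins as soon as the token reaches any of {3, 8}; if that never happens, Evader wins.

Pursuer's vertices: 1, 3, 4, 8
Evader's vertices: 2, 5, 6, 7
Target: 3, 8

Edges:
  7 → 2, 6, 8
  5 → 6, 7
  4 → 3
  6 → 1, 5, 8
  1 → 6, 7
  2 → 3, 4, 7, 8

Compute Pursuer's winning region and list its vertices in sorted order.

A0 = {3, 8}
A1: add {4} — 4 (Pursuer) has 4→3.
A2 = A1; e.g. 1 (Pursuer) has no edge into A1. Fixed point.
Pursuer's winning region = {3, 4, 8}.

3, 4, 8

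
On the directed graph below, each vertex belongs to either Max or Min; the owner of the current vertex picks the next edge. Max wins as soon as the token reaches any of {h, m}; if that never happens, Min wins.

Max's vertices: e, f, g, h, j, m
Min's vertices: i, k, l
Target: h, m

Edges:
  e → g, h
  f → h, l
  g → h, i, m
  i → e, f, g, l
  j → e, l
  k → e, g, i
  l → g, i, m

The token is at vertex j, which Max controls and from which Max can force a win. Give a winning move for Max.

e

A0 = {h, m}
A1: add {e, f, g} — e (Max) has e→h; f (Max) has f→h; g (Max) has g→h.
A2: add {j} — j (Max) has j→e.
A3 = A2; e.g. i (Min) can still go to l. Fixed point.
From j, successor e is in the attractor (rank 1); the other successor l is not.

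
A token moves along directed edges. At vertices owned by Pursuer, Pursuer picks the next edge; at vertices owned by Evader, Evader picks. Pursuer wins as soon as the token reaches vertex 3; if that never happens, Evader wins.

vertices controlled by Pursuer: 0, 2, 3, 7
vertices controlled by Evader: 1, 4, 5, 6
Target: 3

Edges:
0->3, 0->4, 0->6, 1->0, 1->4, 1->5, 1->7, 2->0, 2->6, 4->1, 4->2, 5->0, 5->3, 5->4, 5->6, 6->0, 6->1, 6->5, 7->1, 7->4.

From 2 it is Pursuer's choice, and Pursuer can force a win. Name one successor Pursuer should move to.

A0 = {3}
A1: add {0} — 0 (Pursuer) has 0→3.
A2: add {2} — 2 (Pursuer) has 2→0.
A3 = A2; e.g. 1 (Evader) can still go to 4. Fixed point.
From 2, successor 0 is in the attractor (rank 1); the other successor 6 is not.

0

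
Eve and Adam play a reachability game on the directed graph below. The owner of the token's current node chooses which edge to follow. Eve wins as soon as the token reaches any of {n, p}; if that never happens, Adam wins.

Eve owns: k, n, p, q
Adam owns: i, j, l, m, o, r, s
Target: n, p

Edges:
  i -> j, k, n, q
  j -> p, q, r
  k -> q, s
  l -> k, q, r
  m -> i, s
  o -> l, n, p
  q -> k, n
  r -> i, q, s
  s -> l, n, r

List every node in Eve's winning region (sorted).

A0 = {n, p}
A1: add {q} — q (Eve) has q→n.
A2: add {k} — k (Eve) has k→q.
A3 = A2; e.g. i (Adam) can still go to j. Fixed point.
Eve's winning region = {k, n, p, q}.

k, n, p, q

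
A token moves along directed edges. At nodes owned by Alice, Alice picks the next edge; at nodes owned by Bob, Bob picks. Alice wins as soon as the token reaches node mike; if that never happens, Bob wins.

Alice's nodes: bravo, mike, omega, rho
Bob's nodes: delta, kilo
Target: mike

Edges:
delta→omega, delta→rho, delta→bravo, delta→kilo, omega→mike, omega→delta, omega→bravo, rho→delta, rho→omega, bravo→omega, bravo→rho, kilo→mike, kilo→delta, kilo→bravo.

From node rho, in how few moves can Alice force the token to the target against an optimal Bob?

2

A0 = {mike}
A1: add {omega} — omega (Alice) has omega→mike.
A2: add {bravo, rho} — rho (Alice) has rho→omega; bravo (Alice) has bravo→omega.
A3 = A2; e.g. delta (Bob) can still go to kilo. Fixed point.
rho enters the attractor at level 2, so Alice can force the target in 2 moves from there.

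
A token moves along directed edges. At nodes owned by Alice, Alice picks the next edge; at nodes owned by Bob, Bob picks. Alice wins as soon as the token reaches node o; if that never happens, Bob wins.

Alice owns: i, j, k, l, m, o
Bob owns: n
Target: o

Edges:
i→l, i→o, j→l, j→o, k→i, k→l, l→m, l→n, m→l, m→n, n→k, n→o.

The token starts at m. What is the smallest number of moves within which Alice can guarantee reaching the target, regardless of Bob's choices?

A0 = {o}
A1: add {i, j} — i (Alice) has i→o; j (Alice) has j→o.
A2: add {k} — k (Alice) has k→i.
A3: add {n} — n (Bob): all of {k, o} already in.
A4: add {l, m} — l (Alice) has l→n; m (Alice) has m→n.
A4 = all vertices. Fixed point.
m enters the attractor at level 4, so Alice can force the target in 4 moves from there.

4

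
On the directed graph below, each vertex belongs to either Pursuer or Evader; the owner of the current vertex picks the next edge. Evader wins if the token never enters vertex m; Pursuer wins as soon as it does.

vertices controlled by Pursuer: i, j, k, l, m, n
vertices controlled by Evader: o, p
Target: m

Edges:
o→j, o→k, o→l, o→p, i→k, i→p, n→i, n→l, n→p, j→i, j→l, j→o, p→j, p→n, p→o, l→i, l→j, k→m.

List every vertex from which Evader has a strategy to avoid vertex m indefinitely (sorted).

o, p

A0 = {m}
A1: add {k} — k (Pursuer) has k→m.
A2: add {i} — i (Pursuer) has i→k.
A3: add {j, l, n} — j (Pursuer) has j→i; l (Pursuer) has l→i; n (Pursuer) has n→i.
A4 = A3; e.g. o (Evader) can still go to p. Fixed point.
Pursuer's attractor = {i, j, k, l, m, n}; Evader avoids the target exactly from the complement.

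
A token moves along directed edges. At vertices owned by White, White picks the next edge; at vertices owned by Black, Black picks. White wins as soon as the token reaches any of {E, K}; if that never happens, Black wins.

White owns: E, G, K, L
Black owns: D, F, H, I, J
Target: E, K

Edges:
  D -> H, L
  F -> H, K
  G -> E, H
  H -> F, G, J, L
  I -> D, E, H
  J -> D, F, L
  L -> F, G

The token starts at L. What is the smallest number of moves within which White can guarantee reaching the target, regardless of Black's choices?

A0 = {E, K}
A1: add {G} — G (White) has G→E.
A2: add {L} — L (White) has L→G.
A3 = A2; e.g. D (Black) can still go to H. Fixed point.
L enters the attractor at level 2, so White can force the target in 2 moves from there.

2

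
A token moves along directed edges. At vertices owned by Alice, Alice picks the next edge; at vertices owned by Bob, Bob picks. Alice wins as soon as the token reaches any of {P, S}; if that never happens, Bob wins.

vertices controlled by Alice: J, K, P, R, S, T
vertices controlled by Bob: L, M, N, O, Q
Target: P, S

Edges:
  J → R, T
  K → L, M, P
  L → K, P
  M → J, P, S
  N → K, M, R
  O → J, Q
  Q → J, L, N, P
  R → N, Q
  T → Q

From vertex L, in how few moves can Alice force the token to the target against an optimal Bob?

2

A0 = {P, S}
A1: add {K} — K (Alice) has K→P.
A2: add {L} — L (Bob): all of {K, P} already in.
A3 = A2; e.g. J (Alice) has no edge into A2. Fixed point.
L enters the attractor at level 2, so Alice can force the target in 2 moves from there.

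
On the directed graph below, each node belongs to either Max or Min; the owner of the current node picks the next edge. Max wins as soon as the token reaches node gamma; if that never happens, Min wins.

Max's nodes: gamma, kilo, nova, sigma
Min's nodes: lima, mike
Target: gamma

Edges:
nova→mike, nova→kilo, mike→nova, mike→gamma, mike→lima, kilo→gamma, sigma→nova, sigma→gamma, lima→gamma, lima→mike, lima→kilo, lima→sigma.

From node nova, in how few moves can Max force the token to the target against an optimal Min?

2

A0 = {gamma}
A1: add {kilo, sigma} — kilo (Max) has kilo→gamma; sigma (Max) has sigma→gamma.
A2: add {nova} — nova (Max) has nova→kilo.
A3 = A2; e.g. mike (Min) can still go to lima. Fixed point.
nova enters the attractor at level 2, so Max can force the target in 2 moves from there.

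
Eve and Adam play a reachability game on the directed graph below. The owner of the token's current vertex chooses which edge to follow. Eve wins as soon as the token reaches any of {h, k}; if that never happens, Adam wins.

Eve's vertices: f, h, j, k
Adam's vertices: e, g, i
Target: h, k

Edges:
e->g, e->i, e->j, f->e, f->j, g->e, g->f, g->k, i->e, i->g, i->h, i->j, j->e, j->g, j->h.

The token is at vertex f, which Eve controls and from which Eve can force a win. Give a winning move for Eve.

A0 = {h, k}
A1: add {j} — j (Eve) has j→h.
A2: add {f} — f (Eve) has f→j.
A3 = A2; e.g. e (Adam) can still go to g. Fixed point.
From f, successor j is in the attractor (rank 1); the other successor e is not.

j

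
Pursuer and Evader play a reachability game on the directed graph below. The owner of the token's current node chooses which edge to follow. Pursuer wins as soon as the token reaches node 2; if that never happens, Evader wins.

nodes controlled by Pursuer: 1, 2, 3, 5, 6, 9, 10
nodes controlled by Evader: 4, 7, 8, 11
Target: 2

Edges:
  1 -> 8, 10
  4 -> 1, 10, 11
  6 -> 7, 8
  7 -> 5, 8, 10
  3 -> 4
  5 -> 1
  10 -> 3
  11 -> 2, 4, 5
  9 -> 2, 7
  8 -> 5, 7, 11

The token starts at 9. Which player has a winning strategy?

Pursuer

A0 = {2}
A1: add {9} — 9 (Pursuer) has 9→2.
A2 = A1; e.g. 1 (Pursuer) has no edge into A1. Fixed point.
9 ∈ A1, so Pursuer can force the target.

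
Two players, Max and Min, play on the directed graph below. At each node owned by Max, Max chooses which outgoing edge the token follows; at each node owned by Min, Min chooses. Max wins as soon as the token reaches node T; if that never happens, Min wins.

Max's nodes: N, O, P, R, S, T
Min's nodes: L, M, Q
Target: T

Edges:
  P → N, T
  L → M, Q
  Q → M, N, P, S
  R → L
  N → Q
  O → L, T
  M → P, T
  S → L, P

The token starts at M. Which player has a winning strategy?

A0 = {T}
A1: add {O, P} — O (Max) has O→T; P (Max) has P→T.
A2: add {M, S} — M (Min): all of {P, T} already in; S (Max) has S→P.
A3 = A2; e.g. L (Min) can still go to Q. Fixed point.
M ∈ A2, so Max can force the target.

Max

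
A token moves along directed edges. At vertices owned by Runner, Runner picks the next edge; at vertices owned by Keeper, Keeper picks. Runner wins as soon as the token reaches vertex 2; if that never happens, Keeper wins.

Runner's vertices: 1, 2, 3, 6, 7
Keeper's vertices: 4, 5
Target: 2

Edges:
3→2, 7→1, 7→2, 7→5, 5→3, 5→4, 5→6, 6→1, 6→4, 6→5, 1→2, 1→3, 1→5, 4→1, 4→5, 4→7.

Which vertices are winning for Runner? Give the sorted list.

A0 = {2}
A1: add {1, 3, 7} — 1 (Runner) has 1→2; 3 (Runner) has 3→2; 7 (Runner) has 7→2.
A2: add {6} — 6 (Runner) has 6→1.
A3 = A2; e.g. 4 (Keeper) can still go to 5. Fixed point.
Runner's winning region = {1, 2, 3, 6, 7}.

1, 2, 3, 6, 7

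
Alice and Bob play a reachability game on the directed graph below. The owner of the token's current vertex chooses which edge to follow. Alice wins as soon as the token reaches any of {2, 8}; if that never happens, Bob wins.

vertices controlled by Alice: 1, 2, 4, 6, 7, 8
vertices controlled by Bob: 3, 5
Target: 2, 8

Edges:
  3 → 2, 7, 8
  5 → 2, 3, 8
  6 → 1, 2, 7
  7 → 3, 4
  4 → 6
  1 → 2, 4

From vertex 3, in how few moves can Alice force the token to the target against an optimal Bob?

4

A0 = {2, 8}
A1: add {1, 6} — 1 (Alice) has 1→2; 6 (Alice) has 6→2.
A2: add {4} — 4 (Alice) has 4→6.
A3: add {7} — 7 (Alice) has 7→4.
A4: add {3} — 3 (Bob): all of {2, 7, 8} already in.
3 enters the attractor at level 4, so Alice can force the target in 4 moves from there.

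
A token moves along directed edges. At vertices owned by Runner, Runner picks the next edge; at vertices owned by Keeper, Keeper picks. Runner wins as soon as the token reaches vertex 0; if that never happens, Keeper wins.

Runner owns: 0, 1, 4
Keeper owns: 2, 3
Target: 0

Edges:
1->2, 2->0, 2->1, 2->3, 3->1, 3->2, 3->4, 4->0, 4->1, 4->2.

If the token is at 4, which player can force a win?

Runner

A0 = {0}
A1: add {4} — 4 (Runner) has 4→0.
A2 = A1; e.g. 1 (Runner) has no edge into A1. Fixed point.
4 ∈ A1, so Runner can force the target.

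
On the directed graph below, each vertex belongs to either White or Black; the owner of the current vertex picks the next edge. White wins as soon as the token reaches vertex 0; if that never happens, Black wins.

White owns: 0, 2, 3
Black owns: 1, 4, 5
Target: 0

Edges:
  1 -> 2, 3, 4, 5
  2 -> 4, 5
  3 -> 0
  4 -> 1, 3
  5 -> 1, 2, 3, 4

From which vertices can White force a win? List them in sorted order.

0, 3

A0 = {0}
A1: add {3} — 3 (White) has 3→0.
A2 = A1; e.g. 1 (Black) can still go to 2. Fixed point.
White's winning region = {0, 3}.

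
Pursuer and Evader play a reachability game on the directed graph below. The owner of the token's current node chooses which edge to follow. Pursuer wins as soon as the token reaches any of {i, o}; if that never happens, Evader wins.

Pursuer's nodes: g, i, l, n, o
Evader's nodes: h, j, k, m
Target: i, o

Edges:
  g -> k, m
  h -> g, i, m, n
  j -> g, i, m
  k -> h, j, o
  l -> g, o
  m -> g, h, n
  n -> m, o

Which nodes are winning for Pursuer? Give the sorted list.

i, l, n, o

A0 = {i, o}
A1: add {l, n} — l (Pursuer) has l→o; n (Pursuer) has n→o.
A2 = A1; e.g. g (Pursuer) has no edge into A1. Fixed point.
Pursuer's winning region = {i, l, n, o}.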